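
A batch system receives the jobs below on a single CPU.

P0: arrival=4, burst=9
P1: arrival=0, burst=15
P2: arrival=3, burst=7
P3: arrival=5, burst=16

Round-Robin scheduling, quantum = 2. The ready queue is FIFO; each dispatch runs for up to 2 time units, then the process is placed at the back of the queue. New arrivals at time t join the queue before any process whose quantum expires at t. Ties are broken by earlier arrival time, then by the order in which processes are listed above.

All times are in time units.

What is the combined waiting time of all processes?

94

Gantt: | P1 0-4 | P2 4-6 | P0 6-8 | P1 8-10 | P3 10-12 | P2 12-14 | P0 14-16 | P1 16-18 | P3 18-20 | P2 20-22 | P0 22-24 | P1 24-26 | P3 26-28 | P2 28-29 | P0 29-31 | P1 31-33 | P3 33-35 | P0 35-36 | P1 36-38 | P3 38-40 | P1 40-41 | P3 41-47 |
Completion: P0=36  P1=41  P2=29  P3=47
Turnaround (C−A): P0=32  P1=41  P2=26  P3=42
Waiting = turnaround − burst: P0=23, P1=26, P2=19, P3=26
Total waiting = 23 + 26 + 19 + 26 = 94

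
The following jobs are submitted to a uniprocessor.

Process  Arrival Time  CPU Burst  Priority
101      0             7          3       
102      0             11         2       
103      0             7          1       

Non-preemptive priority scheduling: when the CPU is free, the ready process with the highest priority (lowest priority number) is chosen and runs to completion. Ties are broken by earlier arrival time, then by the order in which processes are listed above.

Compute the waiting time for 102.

Gantt: | 103 0-7 | 102 7-18 | 101 18-25 |
Completion: 101=25  102=18  103=7
Turnaround (C−A): 101=25  102=18  103=7
Waiting(102) = turnaround − burst = 18 − 11 = 7

7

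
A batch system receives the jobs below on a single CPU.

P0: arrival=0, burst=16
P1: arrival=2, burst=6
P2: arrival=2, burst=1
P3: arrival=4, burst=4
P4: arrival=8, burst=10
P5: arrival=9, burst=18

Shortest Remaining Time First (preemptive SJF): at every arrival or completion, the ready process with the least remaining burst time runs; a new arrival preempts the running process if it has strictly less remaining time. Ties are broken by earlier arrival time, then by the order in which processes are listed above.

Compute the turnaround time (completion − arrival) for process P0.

37

Schedule: | P0 0-2 | P2 2-3 | P1 3-4 | P3 4-8 | P1 8-13 | P4 13-23 | P0 23-37 | P5 37-55 |
Completion: P0=37  P1=13  P2=3  P3=8  P4=23  P5=55
Turnaround (C−A): P0=37  P1=11  P2=1  P3=4  P4=15  P5=46
Turnaround(P0) = completion − arrival = 37 − 0 = 37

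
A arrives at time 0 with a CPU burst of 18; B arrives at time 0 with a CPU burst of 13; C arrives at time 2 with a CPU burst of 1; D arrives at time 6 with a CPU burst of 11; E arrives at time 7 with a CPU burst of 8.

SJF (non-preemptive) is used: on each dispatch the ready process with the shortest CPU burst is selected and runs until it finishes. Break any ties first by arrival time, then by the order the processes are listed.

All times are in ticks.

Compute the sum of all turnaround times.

Schedule: | B 0-13 | C 13-14 | E 14-22 | D 22-33 | A 33-51 |
Completion: A=51  B=13  C=14  D=33  E=22
Turnaround (C−A): A=51  B=13  C=12  D=27  E=15
Turnaround = completion − arrival: A=51, B=13, C=12, D=27, E=15
Total turnaround = 51 + 13 + 12 + 27 + 15 = 118

118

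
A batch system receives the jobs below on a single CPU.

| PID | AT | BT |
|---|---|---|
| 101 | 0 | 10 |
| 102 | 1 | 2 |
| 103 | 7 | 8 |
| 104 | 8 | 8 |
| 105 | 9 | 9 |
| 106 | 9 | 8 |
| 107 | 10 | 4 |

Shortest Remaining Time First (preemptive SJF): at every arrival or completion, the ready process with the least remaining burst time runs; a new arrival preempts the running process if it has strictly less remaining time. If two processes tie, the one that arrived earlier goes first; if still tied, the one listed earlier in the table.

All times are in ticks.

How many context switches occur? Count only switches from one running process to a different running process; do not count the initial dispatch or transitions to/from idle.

7

Schedule: | 101 0-1 | 102 1-3 | 101 3-12 | 107 12-16 | 103 16-24 | 104 24-32 | 106 32-40 | 105 40-49 |
Completion: 101=12  102=3  103=24  104=32  105=49  106=40  107=16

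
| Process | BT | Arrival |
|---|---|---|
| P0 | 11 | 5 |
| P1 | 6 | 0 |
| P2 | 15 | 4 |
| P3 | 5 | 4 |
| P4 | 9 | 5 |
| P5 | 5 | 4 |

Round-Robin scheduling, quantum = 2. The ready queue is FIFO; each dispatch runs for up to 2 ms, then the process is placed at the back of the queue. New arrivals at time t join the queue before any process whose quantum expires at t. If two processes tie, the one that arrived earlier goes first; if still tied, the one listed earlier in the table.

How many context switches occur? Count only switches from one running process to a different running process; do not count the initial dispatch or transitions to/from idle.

Schedule: | P1 0-4 | P2 4-6 | P3 6-8 | P5 8-10 | P1 10-12 | P0 12-14 | P4 14-16 | P2 16-18 | P3 18-20 | P5 20-22 | P0 22-24 | P4 24-26 | P2 26-28 | P3 28-29 | P5 29-30 | P0 30-32 | P4 32-34 | P2 34-36 | P0 36-38 | P4 38-40 | P2 40-42 | P0 42-44 | P4 44-45 | P2 45-47 | P0 47-48 | P2 48-51 |
Completion: P0=48  P1=12  P2=51  P3=29  P4=45  P5=30

25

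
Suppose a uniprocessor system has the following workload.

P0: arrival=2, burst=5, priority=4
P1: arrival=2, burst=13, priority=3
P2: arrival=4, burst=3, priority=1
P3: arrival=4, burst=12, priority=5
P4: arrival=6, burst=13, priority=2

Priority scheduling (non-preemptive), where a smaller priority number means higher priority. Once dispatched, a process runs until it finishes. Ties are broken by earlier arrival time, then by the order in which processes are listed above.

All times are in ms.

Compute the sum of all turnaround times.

Schedule: | idle 0-2 | P1 2-15 | P2 15-18 | P4 18-31 | P0 31-36 | P3 36-48 |
Completion: P0=36  P1=15  P2=18  P3=48  P4=31
Turnaround = completion − arrival: P0=34, P1=13, P2=14, P3=44, P4=25
Total turnaround = 34 + 13 + 14 + 44 + 25 = 130

130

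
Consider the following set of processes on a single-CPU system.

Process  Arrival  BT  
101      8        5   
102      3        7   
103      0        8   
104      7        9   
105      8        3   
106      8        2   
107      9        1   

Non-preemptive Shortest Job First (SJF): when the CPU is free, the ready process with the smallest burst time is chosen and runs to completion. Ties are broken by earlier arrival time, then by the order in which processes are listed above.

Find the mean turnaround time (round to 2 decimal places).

11.43

Timeline: | 103 0-8 | 106 8-10 | 107 10-11 | 105 11-14 | 101 14-19 | 102 19-26 | 104 26-35 |
Completion: 101=19  102=26  103=8  104=35  105=14  106=10  107=11
Turnaround (C−A): 101=11  102=23  103=8  104=28  105=6  106=2  107=2
Turnaround times: 101=11, 102=23, 103=8, 104=28, 105=6, 106=2, 107=2
Average turnaround = (11+23+8+28+6+2+2) / 7 = 80/7 = 11.43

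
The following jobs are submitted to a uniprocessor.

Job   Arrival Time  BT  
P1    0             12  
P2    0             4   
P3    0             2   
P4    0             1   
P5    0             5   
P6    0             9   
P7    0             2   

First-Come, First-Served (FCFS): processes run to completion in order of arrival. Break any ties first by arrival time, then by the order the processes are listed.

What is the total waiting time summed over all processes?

122

Gantt: | P1 0-12 | P2 12-16 | P3 16-18 | P4 18-19 | P5 19-24 | P6 24-33 | P7 33-35 |
Completion: P1=12  P2=16  P3=18  P4=19  P5=24  P6=33  P7=35
Turnaround (C−A): P1=12  P2=16  P3=18  P4=19  P5=24  P6=33  P7=35
Waiting = turnaround − burst: P1=0, P2=12, P3=16, P4=18, P5=19, P6=24, P7=33
Total waiting = 0 + 12 + 16 + 18 + 19 + 24 + 33 = 122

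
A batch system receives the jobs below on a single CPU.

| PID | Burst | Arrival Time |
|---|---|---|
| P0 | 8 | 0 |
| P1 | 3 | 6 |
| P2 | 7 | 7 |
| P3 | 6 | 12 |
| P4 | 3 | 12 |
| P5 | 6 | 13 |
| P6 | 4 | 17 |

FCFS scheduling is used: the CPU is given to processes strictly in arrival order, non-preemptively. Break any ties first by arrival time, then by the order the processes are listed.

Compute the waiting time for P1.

2

Timeline: | P0 0-8 | P1 8-11 | P2 11-18 | P3 18-24 | P4 24-27 | P5 27-33 | P6 33-37 |
Completion: P0=8  P1=11  P2=18  P3=24  P4=27  P5=33  P6=37
Turnaround (C−A): P0=8  P1=5  P2=11  P3=12  P4=15  P5=20  P6=20
Waiting(P1) = turnaround − burst = 5 − 3 = 2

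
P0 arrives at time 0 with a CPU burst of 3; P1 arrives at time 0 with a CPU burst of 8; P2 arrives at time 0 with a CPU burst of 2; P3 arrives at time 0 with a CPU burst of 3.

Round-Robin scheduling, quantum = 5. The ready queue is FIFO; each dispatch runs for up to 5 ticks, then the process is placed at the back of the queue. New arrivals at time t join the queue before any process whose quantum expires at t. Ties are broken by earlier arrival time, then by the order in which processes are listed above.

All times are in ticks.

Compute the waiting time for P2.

Schedule: | P0 0-3 | P1 3-8 | P2 8-10 | P3 10-13 | P1 13-16 |
Completion: P0=3  P1=16  P2=10  P3=13
Turnaround (C−A): P0=3  P1=16  P2=10  P3=13
Waiting(P2) = turnaround − burst = 10 − 2 = 8

8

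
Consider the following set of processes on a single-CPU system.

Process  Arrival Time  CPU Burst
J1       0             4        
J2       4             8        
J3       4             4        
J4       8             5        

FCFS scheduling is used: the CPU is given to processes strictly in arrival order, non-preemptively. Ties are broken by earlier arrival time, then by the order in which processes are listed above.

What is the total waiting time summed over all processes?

16

Gantt: | J1 0-4 | J2 4-12 | J3 12-16 | J4 16-21 |
Completion: J1=4  J2=12  J3=16  J4=21
Turnaround (C−A): J1=4  J2=8  J3=12  J4=13
Waiting = turnaround − burst: J1=0, J2=0, J3=8, J4=8
Total waiting = 0 + 0 + 8 + 8 = 16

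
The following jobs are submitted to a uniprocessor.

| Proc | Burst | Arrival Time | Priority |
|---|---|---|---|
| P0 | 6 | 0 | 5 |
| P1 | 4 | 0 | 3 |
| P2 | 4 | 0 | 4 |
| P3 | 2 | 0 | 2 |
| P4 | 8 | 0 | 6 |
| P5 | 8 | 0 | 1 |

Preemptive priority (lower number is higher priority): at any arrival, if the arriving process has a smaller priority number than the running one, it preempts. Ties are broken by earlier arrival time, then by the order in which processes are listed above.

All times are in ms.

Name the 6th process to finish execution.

P4

Schedule: | P5 0-8 | P3 8-10 | P1 10-14 | P2 14-18 | P0 18-24 | P4 24-32 |
Completion: P0=24  P1=14  P2=18  P3=10  P4=32  P5=8
Turnaround (C−A): P0=24  P1=14  P2=18  P3=10  P4=32  P5=8
Finish order: P5 → P3 → P1 → P2 → P0 → P4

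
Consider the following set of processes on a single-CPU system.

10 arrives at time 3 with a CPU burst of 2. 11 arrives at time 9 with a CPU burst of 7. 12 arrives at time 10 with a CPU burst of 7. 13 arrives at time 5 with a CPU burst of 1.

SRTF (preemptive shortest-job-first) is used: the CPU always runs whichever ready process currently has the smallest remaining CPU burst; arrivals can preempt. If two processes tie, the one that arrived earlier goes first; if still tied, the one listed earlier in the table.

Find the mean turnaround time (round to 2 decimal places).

5.75

Schedule: | idle 0-3 | 10 3-5 | 13 5-6 | idle 6-9 | 11 9-16 | 12 16-23 |
Completion: 10=5  11=16  12=23  13=6
Turnaround (C−A): 10=2  11=7  12=13  13=1
Turnaround times: 10=2, 11=7, 12=13, 13=1
Average turnaround = (2+7+13+1) / 4 = 23/4 = 5.75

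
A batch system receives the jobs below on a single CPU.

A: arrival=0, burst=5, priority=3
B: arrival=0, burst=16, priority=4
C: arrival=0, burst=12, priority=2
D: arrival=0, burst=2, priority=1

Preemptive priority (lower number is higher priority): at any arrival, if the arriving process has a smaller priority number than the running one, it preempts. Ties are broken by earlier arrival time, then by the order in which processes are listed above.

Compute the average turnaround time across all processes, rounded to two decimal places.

17.50

Timeline: | D 0-2 | C 2-14 | A 14-19 | B 19-35 |
Completion: A=19  B=35  C=14  D=2
Turnaround times: A=19, B=35, C=14, D=2
Average turnaround = (19+35+14+2) / 4 = 70/4 = 17.50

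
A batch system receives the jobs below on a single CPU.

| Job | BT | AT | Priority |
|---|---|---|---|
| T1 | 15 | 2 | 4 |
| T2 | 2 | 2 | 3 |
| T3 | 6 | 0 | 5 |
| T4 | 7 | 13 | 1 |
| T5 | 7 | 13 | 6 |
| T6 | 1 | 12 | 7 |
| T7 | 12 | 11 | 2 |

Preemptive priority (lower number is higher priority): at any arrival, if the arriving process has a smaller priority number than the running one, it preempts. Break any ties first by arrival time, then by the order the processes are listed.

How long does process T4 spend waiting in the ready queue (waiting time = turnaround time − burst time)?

Timeline: | T3 0-2 | T2 2-4 | T1 4-11 | T7 11-13 | T4 13-20 | T7 20-30 | T1 30-38 | T3 38-42 | T5 42-49 | T6 49-50 |
Completion: T1=38  T2=4  T3=42  T4=20  T5=49  T6=50  T7=30
Waiting(T4) = turnaround − burst = 7 − 7 = 0

0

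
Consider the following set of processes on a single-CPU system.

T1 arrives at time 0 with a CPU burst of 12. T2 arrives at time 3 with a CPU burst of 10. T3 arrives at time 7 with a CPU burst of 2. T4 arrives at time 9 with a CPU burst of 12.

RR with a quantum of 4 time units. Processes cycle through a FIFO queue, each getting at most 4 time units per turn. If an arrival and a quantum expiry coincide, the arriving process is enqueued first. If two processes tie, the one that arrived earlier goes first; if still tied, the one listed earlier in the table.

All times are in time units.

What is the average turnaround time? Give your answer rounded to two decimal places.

Schedule: | T1 0-4 | T2 4-8 | T1 8-12 | T3 12-14 | T2 14-18 | T4 18-22 | T1 22-26 | T2 26-28 | T4 28-36 |
Completion: T1=26  T2=28  T3=14  T4=36
Turnaround (C−A): T1=26  T2=25  T3=7  T4=27
Turnaround times: T1=26, T2=25, T3=7, T4=27
Average turnaround = (26+25+7+27) / 4 = 85/4 = 21.25

21.25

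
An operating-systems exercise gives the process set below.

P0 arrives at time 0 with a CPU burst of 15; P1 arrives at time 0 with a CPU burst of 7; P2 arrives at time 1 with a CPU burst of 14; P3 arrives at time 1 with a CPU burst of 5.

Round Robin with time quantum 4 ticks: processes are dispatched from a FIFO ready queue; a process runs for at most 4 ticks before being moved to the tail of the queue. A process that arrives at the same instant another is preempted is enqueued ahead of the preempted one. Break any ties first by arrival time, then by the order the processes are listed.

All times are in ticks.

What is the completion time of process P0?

39

Schedule: | P0 0-4 | P1 4-8 | P2 8-12 | P3 12-16 | P0 16-20 | P1 20-23 | P2 23-27 | P3 27-28 | P0 28-32 | P2 32-36 | P0 36-39 | P2 39-41 |
Completion: P0=39  P1=23  P2=41  P3=28
Turnaround (C−A): P0=39  P1=23  P2=40  P3=27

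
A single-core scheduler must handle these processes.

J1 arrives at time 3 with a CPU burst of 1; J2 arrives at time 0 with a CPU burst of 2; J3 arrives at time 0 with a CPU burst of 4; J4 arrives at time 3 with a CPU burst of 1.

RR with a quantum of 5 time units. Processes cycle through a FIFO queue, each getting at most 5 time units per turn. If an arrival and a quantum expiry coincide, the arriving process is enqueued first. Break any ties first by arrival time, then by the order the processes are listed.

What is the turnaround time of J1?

4

Gantt: | J2 0-2 | J3 2-6 | J1 6-7 | J4 7-8 |
Completion: J1=7  J2=2  J3=6  J4=8
Turnaround(J1) = completion − arrival = 7 − 3 = 4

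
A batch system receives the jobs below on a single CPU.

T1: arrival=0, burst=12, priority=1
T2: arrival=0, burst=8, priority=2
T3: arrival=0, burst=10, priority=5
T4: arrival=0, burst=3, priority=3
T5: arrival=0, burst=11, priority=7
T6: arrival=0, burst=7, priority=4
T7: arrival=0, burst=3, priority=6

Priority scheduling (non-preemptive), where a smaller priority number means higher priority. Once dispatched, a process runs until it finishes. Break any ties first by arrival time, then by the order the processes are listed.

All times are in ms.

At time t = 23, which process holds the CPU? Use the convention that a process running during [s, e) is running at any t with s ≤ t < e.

Schedule: | T1 0-12 | T2 12-20 | T4 20-23 | T6 23-30 | T3 30-40 | T7 40-43 | T5 43-54 |
Completion: T1=12  T2=20  T3=40  T4=23  T5=54  T6=30  T7=43
Turnaround (C−A): T1=12  T2=20  T3=40  T4=23  T5=54  T6=30  T7=43

T6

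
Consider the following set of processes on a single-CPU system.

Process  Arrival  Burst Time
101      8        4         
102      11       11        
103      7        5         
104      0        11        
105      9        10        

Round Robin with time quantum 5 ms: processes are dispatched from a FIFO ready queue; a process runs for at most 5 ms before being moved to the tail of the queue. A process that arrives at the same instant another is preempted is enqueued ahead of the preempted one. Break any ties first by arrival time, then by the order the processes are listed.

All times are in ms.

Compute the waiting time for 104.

Schedule: | 104 0-10 | 103 10-15 | 101 15-19 | 105 19-24 | 104 24-25 | 102 25-30 | 105 30-35 | 102 35-41 |
Completion: 101=19  102=41  103=15  104=25  105=35
Waiting(104) = turnaround − burst = 25 − 11 = 14

14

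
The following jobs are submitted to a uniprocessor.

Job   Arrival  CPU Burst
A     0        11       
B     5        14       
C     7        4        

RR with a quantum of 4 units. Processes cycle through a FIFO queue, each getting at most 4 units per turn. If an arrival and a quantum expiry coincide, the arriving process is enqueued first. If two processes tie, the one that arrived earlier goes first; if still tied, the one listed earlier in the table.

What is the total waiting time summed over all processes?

Timeline: | A 0-8 | B 8-12 | C 12-16 | A 16-19 | B 19-29 |
Completion: A=19  B=29  C=16
Turnaround (C−A): A=19  B=24  C=9
Waiting = turnaround − burst: A=8, B=10, C=5
Total waiting = 8 + 10 + 5 = 23

23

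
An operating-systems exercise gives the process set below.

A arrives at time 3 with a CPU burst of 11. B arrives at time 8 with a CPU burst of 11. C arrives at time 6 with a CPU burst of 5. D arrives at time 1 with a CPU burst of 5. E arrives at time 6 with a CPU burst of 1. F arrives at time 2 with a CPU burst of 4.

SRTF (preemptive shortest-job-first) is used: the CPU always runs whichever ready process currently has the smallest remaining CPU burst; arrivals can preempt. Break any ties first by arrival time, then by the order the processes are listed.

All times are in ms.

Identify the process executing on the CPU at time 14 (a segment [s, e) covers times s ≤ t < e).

C

Schedule: | idle 0-1 | D 1-6 | E 6-7 | F 7-11 | C 11-16 | A 16-27 | B 27-38 |
Completion: A=27  B=38  C=16  D=6  E=7  F=11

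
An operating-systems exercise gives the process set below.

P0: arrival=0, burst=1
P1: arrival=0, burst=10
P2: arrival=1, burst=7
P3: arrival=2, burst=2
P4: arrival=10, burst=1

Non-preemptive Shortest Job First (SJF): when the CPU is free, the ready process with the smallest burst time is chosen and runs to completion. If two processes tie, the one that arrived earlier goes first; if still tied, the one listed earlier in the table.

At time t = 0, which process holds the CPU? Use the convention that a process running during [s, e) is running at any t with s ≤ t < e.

Schedule: | P0 0-1 | P2 1-8 | P3 8-10 | P4 10-11 | P1 11-21 |
Completion: P0=1  P1=21  P2=8  P3=10  P4=11
Turnaround (C−A): P0=1  P1=21  P2=7  P3=8  P4=1

P0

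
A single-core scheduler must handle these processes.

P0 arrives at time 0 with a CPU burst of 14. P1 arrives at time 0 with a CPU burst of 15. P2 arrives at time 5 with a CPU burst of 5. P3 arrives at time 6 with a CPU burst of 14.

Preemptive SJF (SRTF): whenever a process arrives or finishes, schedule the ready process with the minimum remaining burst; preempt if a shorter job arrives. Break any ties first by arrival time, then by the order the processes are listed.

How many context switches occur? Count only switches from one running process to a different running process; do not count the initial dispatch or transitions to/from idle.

Gantt: | P0 0-5 | P2 5-10 | P0 10-19 | P3 19-33 | P1 33-48 |
Completion: P0=19  P1=48  P2=10  P3=33
Turnaround (C−A): P0=19  P1=48  P2=5  P3=27

4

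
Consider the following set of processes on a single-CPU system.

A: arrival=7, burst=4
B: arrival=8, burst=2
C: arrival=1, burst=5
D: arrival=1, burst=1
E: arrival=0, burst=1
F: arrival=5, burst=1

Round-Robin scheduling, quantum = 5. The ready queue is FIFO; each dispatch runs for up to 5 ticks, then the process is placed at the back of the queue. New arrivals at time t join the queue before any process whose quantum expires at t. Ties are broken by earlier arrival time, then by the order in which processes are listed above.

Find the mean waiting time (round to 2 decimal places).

Timeline: | E 0-1 | C 1-6 | D 6-7 | F 7-8 | A 8-12 | B 12-14 |
Completion: A=12  B=14  C=6  D=7  E=1  F=8
Waiting times: A=1, B=4, C=0, D=5, E=0, F=2
Average waiting = (1+4+0+5+0+2) / 6 = 12/6 = 2.00

2.00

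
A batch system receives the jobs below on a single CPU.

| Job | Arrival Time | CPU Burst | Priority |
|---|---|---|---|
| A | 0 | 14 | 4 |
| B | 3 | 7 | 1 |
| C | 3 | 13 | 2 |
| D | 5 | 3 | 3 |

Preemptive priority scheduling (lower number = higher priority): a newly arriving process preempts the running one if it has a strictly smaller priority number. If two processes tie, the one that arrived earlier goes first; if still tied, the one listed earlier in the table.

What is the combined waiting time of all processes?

48

Schedule: | A 0-3 | B 3-10 | C 10-23 | D 23-26 | A 26-37 |
Completion: A=37  B=10  C=23  D=26
Waiting = turnaround − burst: A=23, B=0, C=7, D=18
Total waiting = 23 + 0 + 7 + 18 = 48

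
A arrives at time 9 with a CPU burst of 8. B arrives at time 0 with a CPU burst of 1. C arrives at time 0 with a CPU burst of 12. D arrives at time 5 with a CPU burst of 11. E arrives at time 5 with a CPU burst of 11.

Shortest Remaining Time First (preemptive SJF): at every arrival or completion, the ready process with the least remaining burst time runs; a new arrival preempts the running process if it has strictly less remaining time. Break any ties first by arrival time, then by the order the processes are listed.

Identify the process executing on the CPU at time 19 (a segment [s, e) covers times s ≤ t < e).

A

Schedule: | B 0-1 | C 1-13 | A 13-21 | D 21-32 | E 32-43 |
Completion: A=21  B=1  C=13  D=32  E=43
Turnaround (C−A): A=12  B=1  C=13  D=27  E=38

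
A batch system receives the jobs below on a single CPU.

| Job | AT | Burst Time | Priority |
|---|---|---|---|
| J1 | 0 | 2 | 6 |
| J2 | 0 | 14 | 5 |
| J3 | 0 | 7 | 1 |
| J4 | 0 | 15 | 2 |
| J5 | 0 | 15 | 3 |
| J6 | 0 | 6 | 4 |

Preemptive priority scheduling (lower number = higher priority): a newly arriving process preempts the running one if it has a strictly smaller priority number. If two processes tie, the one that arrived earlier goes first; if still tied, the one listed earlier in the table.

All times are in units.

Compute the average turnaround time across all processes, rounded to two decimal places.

37.50

Gantt: | J3 0-7 | J4 7-22 | J5 22-37 | J6 37-43 | J2 43-57 | J1 57-59 |
Completion: J1=59  J2=57  J3=7  J4=22  J5=37  J6=43
Turnaround (C−A): J1=59  J2=57  J3=7  J4=22  J5=37  J6=43
Turnaround times: J1=59, J2=57, J3=7, J4=22, J5=37, J6=43
Average turnaround = (59+57+7+22+37+43) / 6 = 225/6 = 37.50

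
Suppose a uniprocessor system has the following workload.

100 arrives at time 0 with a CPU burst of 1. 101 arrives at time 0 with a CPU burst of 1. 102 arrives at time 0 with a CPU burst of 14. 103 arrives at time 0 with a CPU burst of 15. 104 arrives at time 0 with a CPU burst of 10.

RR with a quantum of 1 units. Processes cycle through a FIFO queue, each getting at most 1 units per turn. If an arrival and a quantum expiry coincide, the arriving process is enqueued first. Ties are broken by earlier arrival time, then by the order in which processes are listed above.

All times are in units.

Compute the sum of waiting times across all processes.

74

Schedule: | 100 0-1 | 101 1-2 | 102 2-3 | 103 3-4 | 104 4-5 | 102 5-6 | 103 6-7 | 104 7-8 | 102 8-9 | 103 9-10 | 104 10-11 | 102 11-12 | 103 12-13 | 104 13-14 | 102 14-15 | 103 15-16 | 104 16-17 | 102 17-18 | 103 18-19 | 104 19-20 | 102 20-21 | 103 21-22 | 104 22-23 | 102 23-24 | 103 24-25 | 104 25-26 | 102 26-27 | 103 27-28 | 104 28-29 | 102 29-30 | 103 30-31 | 104 31-32 | 102 32-33 | 103 33-34 | 102 34-35 | 103 35-36 | 102 36-37 | 103 37-38 | 102 38-39 | 103 39-41 |
Completion: 100=1  101=2  102=39  103=41  104=32
Turnaround (C−A): 100=1  101=2  102=39  103=41  104=32
Waiting = turnaround − burst: 100=0, 101=1, 102=25, 103=26, 104=22
Total waiting = 0 + 1 + 25 + 26 + 22 = 74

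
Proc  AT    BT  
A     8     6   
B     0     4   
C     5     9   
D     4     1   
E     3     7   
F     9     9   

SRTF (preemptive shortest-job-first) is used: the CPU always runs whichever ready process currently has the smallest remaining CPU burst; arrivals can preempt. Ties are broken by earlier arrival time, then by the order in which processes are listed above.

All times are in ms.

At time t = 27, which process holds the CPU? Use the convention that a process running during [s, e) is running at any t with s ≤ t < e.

Timeline: | B 0-4 | D 4-5 | E 5-12 | A 12-18 | C 18-27 | F 27-36 |
Completion: A=18  B=4  C=27  D=5  E=12  F=36

F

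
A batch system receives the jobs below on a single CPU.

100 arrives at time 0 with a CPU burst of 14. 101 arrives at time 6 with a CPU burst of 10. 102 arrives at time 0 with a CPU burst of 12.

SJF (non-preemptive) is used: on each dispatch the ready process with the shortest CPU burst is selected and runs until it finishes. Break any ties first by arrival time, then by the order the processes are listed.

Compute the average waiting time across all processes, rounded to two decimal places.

Schedule: | 102 0-12 | 101 12-22 | 100 22-36 |
Completion: 100=36  101=22  102=12
Waiting times: 100=22, 101=6, 102=0
Average waiting = (22+6+0) / 3 = 28/3 = 9.33

9.33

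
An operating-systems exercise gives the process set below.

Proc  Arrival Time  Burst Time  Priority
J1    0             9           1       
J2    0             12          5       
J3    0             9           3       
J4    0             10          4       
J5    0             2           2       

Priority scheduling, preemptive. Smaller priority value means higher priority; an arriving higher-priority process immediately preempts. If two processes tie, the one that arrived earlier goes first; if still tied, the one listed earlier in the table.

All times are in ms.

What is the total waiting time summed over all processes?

Gantt: | J1 0-9 | J5 9-11 | J3 11-20 | J4 20-30 | J2 30-42 |
Completion: J1=9  J2=42  J3=20  J4=30  J5=11
Turnaround (C−A): J1=9  J2=42  J3=20  J4=30  J5=11
Waiting = turnaround − burst: J1=0, J2=30, J3=11, J4=20, J5=9
Total waiting = 0 + 30 + 11 + 20 + 9 = 70

70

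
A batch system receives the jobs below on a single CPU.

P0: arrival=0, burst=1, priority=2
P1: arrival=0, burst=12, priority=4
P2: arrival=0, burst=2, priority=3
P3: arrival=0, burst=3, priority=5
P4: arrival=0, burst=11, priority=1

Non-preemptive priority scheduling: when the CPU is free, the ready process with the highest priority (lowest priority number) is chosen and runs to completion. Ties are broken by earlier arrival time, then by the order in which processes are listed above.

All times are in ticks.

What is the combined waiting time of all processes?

63

Gantt: | P4 0-11 | P0 11-12 | P2 12-14 | P1 14-26 | P3 26-29 |
Completion: P0=12  P1=26  P2=14  P3=29  P4=11
Turnaround (C−A): P0=12  P1=26  P2=14  P3=29  P4=11
Waiting = turnaround − burst: P0=11, P1=14, P2=12, P3=26, P4=0
Total waiting = 11 + 14 + 12 + 26 + 0 = 63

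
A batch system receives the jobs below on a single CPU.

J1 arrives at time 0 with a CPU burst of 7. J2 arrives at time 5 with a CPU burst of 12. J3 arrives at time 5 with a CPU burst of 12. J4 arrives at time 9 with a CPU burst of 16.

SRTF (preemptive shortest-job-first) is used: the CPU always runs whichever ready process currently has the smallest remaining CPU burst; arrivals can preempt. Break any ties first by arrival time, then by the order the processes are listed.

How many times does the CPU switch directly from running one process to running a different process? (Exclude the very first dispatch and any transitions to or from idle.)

Timeline: | J1 0-7 | J2 7-19 | J3 19-31 | J4 31-47 |
Completion: J1=7  J2=19  J3=31  J4=47
Turnaround (C−A): J1=7  J2=14  J3=26  J4=38

3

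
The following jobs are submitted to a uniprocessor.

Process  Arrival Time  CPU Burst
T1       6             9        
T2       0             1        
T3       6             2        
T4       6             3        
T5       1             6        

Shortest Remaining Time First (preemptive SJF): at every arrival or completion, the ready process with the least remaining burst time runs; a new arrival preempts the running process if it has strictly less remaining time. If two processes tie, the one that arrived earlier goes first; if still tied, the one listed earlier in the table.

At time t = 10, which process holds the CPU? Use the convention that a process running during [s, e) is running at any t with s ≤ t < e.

T4

Timeline: | T2 0-1 | T5 1-7 | T3 7-9 | T4 9-12 | T1 12-21 |
Completion: T1=21  T2=1  T3=9  T4=12  T5=7
Turnaround (C−A): T1=15  T2=1  T3=3  T4=6  T5=6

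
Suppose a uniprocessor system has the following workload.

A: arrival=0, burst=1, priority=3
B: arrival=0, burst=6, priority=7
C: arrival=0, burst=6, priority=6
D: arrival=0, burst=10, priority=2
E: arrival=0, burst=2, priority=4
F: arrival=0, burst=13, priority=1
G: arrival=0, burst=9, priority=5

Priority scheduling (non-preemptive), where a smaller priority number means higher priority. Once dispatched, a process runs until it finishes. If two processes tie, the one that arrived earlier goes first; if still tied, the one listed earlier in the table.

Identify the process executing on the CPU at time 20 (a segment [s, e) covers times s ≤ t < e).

D

Gantt: | F 0-13 | D 13-23 | A 23-24 | E 24-26 | G 26-35 | C 35-41 | B 41-47 |
Completion: A=24  B=47  C=41  D=23  E=26  F=13  G=35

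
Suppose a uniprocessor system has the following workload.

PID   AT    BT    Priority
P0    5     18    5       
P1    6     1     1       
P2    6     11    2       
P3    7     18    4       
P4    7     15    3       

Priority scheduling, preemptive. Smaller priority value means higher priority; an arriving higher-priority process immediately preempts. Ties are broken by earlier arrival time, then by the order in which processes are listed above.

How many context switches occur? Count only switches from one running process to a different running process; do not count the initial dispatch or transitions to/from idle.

5

Schedule: | idle 0-5 | P0 5-6 | P1 6-7 | P2 7-18 | P4 18-33 | P3 33-51 | P0 51-68 |
Completion: P0=68  P1=7  P2=18  P3=51  P4=33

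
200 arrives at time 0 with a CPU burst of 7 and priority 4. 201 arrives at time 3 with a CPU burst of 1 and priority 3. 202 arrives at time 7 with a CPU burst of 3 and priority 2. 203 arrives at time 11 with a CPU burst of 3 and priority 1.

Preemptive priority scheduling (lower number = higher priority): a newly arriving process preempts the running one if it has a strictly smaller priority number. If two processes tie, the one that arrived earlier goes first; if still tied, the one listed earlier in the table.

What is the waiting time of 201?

0

Timeline: | 200 0-3 | 201 3-4 | 200 4-7 | 202 7-10 | 200 10-11 | 203 11-14 |
Completion: 200=11  201=4  202=10  203=14
Turnaround (C−A): 200=11  201=1  202=3  203=3
Waiting(201) = turnaround − burst = 1 − 1 = 0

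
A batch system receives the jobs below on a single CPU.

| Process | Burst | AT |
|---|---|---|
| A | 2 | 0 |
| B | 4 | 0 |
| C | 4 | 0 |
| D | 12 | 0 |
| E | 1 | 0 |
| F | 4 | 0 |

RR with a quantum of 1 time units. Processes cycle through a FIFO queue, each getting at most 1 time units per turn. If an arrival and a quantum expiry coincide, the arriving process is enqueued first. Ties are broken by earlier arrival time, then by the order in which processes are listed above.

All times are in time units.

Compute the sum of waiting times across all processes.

Gantt: | A 0-1 | B 1-2 | C 2-3 | D 3-4 | E 4-5 | F 5-6 | A 6-7 | B 7-8 | C 8-9 | D 9-10 | F 10-11 | B 11-12 | C 12-13 | D 13-14 | F 14-15 | B 15-16 | C 16-17 | D 17-18 | F 18-19 | D 19-27 |
Completion: A=7  B=16  C=17  D=27  E=5  F=19
Turnaround (C−A): A=7  B=16  C=17  D=27  E=5  F=19
Waiting = turnaround − burst: A=5, B=12, C=13, D=15, E=4, F=15
Total waiting = 5 + 12 + 13 + 15 + 4 + 15 = 64

64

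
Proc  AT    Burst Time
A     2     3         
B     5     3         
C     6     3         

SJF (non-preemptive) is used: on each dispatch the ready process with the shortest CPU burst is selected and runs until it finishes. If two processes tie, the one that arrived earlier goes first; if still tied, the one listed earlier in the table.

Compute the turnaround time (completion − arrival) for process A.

Gantt: | idle 0-2 | A 2-5 | B 5-8 | C 8-11 |
Completion: A=5  B=8  C=11
Turnaround (C−A): A=3  B=3  C=5
Turnaround(A) = completion − arrival = 5 − 2 = 3

3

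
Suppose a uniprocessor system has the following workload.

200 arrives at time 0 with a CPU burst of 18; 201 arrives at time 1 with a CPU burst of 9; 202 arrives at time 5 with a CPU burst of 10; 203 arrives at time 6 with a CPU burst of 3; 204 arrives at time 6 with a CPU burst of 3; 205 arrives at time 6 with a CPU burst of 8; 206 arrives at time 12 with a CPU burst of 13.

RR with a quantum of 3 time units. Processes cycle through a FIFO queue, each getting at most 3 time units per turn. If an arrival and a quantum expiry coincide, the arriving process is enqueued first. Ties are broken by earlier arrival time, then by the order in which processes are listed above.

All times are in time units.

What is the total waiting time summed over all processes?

Timeline: | 200 0-3 | 201 3-6 | 200 6-9 | 202 9-12 | 203 12-15 | 204 15-18 | 205 18-21 | 201 21-24 | 200 24-27 | 206 27-30 | 202 30-33 | 205 33-36 | 201 36-39 | 200 39-42 | 206 42-45 | 202 45-48 | 205 48-50 | 200 50-53 | 206 53-56 | 202 56-57 | 200 57-60 | 206 60-64 |
Completion: 200=60  201=39  202=57  203=15  204=18  205=50  206=64
Turnaround (C−A): 200=60  201=38  202=52  203=9  204=12  205=44  206=52
Waiting = turnaround − burst: 200=42, 201=29, 202=42, 203=6, 204=9, 205=36, 206=39
Total waiting = 42 + 29 + 42 + 6 + 9 + 36 + 39 = 203

203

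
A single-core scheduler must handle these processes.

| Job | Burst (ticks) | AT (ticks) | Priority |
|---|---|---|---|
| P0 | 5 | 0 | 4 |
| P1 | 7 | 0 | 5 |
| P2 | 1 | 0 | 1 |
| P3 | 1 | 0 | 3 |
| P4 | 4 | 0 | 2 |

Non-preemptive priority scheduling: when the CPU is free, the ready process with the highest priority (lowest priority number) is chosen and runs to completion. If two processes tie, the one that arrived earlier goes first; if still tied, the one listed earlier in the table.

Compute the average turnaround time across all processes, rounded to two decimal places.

Schedule: | P2 0-1 | P4 1-5 | P3 5-6 | P0 6-11 | P1 11-18 |
Completion: P0=11  P1=18  P2=1  P3=6  P4=5
Turnaround (C−A): P0=11  P1=18  P2=1  P3=6  P4=5
Turnaround times: P0=11, P1=18, P2=1, P3=6, P4=5
Average turnaround = (11+18+1+6+5) / 5 = 41/5 = 8.20

8.20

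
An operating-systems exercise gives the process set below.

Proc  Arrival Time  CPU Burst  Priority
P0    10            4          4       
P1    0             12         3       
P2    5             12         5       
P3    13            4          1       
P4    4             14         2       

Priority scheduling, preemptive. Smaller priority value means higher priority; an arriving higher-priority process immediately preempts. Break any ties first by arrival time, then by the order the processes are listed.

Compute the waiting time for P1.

18

Schedule: | P1 0-4 | P4 4-13 | P3 13-17 | P4 17-22 | P1 22-30 | P0 30-34 | P2 34-46 |
Completion: P0=34  P1=30  P2=46  P3=17  P4=22
Turnaround (C−A): P0=24  P1=30  P2=41  P3=4  P4=18
Waiting(P1) = turnaround − burst = 30 − 12 = 18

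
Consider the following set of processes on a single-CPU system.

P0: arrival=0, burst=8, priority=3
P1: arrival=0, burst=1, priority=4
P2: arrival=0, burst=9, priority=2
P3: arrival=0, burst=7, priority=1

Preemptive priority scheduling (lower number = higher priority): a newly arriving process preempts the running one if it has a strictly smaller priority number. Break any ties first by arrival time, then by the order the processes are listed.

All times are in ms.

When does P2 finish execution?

Timeline: | P3 0-7 | P2 7-16 | P0 16-24 | P1 24-25 |
Completion: P0=24  P1=25  P2=16  P3=7
Turnaround (C−A): P0=24  P1=25  P2=16  P3=7

16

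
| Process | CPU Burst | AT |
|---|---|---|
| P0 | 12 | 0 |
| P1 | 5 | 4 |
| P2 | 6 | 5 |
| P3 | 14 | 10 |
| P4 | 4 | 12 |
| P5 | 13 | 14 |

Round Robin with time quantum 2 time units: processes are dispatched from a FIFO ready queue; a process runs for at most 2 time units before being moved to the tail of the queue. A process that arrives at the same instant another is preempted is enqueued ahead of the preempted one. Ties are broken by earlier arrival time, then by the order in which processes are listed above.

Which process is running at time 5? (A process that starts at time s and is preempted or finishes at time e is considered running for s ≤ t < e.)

Timeline: | P0 0-4 | P1 4-6 | P0 6-8 | P2 8-10 | P1 10-12 | P0 12-14 | P3 14-16 | P2 16-18 | P4 18-20 | P1 20-21 | P5 21-23 | P0 23-25 | P3 25-27 | P2 27-29 | P4 29-31 | P5 31-33 | P0 33-35 | P3 35-37 | P5 37-39 | P3 39-41 | P5 41-43 | P3 43-45 | P5 45-47 | P3 47-49 | P5 49-51 | P3 51-53 | P5 53-54 |
Completion: P0=35  P1=21  P2=29  P3=53  P4=31  P5=54
Turnaround (C−A): P0=35  P1=17  P2=24  P3=43  P4=19  P5=40

P1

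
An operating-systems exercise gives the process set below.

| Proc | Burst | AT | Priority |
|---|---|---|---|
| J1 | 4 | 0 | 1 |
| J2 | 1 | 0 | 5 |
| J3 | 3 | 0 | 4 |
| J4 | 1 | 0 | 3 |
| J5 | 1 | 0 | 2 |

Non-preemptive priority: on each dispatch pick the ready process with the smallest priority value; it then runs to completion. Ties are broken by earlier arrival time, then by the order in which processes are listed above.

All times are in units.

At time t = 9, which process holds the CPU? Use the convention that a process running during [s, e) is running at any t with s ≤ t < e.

Timeline: | J1 0-4 | J5 4-5 | J4 5-6 | J3 6-9 | J2 9-10 |
Completion: J1=4  J2=10  J3=9  J4=6  J5=5

J2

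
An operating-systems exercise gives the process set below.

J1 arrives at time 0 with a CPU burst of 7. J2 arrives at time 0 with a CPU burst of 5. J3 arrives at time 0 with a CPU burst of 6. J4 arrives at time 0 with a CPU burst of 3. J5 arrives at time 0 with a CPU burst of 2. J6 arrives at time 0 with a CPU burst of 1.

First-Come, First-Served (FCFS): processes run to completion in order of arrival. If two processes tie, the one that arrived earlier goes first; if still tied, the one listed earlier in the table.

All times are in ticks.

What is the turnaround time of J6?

Schedule: | J1 0-7 | J2 7-12 | J3 12-18 | J4 18-21 | J5 21-23 | J6 23-24 |
Completion: J1=7  J2=12  J3=18  J4=21  J5=23  J6=24
Turnaround (C−A): J1=7  J2=12  J3=18  J4=21  J5=23  J6=24
Turnaround(J6) = completion − arrival = 24 − 0 = 24

24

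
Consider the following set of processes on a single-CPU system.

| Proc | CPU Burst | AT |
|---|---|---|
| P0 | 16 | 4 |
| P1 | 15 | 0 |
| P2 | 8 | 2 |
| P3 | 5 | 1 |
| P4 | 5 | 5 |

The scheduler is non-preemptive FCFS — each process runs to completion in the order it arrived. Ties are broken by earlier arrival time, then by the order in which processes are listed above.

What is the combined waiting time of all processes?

Schedule: | P1 0-15 | P3 15-20 | P2 20-28 | P0 28-44 | P4 44-49 |
Completion: P0=44  P1=15  P2=28  P3=20  P4=49
Waiting = turnaround − burst: P0=24, P1=0, P2=18, P3=14, P4=39
Total waiting = 24 + 0 + 18 + 14 + 39 = 95

95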